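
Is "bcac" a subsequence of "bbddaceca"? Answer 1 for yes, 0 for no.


Check if "bcac" is a subsequence of "bbddaceca"
Greedy scan:
  Position 0 ('b'): matches sub[0] = 'b'
  Position 1 ('b'): no match needed
  Position 2 ('d'): no match needed
  Position 3 ('d'): no match needed
  Position 4 ('a'): no match needed
  Position 5 ('c'): matches sub[1] = 'c'
  Position 6 ('e'): no match needed
  Position 7 ('c'): no match needed
  Position 8 ('a'): matches sub[2] = 'a'
Only matched 3/4 characters => not a subsequence

0


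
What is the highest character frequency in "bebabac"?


Input: bebabac
Character counts:
  'a': 2
  'b': 3
  'c': 1
  'e': 1
Maximum frequency: 3

3


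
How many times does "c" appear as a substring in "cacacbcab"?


Searching for "c" in "cacacbcab"
Scanning each position:
  Position 0: "c" => MATCH
  Position 1: "a" => no
  Position 2: "c" => MATCH
  Position 3: "a" => no
  Position 4: "c" => MATCH
  Position 5: "b" => no
  Position 6: "c" => MATCH
  Position 7: "a" => no
  Position 8: "b" => no
Total occurrences: 4

4


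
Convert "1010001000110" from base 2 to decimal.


Input: "1010001000110" in base 2
Positional expansion:
  Digit '1' (value 1) x 2^12 = 4096
  Digit '0' (value 0) x 2^11 = 0
  Digit '1' (value 1) x 2^10 = 1024
  Digit '0' (value 0) x 2^9 = 0
  Digit '0' (value 0) x 2^8 = 0
  Digit '0' (value 0) x 2^7 = 0
  Digit '1' (value 1) x 2^6 = 64
  Digit '0' (value 0) x 2^5 = 0
  Digit '0' (value 0) x 2^4 = 0
  Digit '0' (value 0) x 2^3 = 0
  Digit '1' (value 1) x 2^2 = 4
  Digit '1' (value 1) x 2^1 = 2
  Digit '0' (value 0) x 2^0 = 0
Sum = 5190

5190


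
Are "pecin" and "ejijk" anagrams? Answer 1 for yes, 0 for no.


Strings: "pecin", "ejijk"
Sorted first:  ceinp
Sorted second: eijjk
Differ at position 0: 'c' vs 'e' => not anagrams

0


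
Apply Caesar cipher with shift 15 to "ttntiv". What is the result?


Caesar cipher: shift "ttntiv" by 15
  't' (pos 19) + 15 = pos 8 = 'i'
  't' (pos 19) + 15 = pos 8 = 'i'
  'n' (pos 13) + 15 = pos 2 = 'c'
  't' (pos 19) + 15 = pos 8 = 'i'
  'i' (pos 8) + 15 = pos 23 = 'x'
  'v' (pos 21) + 15 = pos 10 = 'k'
Result: iicixk

iicixk


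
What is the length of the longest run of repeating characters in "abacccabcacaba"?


Input: "abacccabcacaba"
Scanning for longest run:
  Position 1 ('b'): new char, reset run to 1
  Position 2 ('a'): new char, reset run to 1
  Position 3 ('c'): new char, reset run to 1
  Position 4 ('c'): continues run of 'c', length=2
  Position 5 ('c'): continues run of 'c', length=3
  Position 6 ('a'): new char, reset run to 1
  Position 7 ('b'): new char, reset run to 1
  Position 8 ('c'): new char, reset run to 1
  Position 9 ('a'): new char, reset run to 1
  Position 10 ('c'): new char, reset run to 1
  Position 11 ('a'): new char, reset run to 1
  Position 12 ('b'): new char, reset run to 1
  Position 13 ('a'): new char, reset run to 1
Longest run: 'c' with length 3

3


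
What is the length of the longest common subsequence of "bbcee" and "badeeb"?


LCS of "bbcee" and "badeeb"
DP table:
           b    a    d    e    e    b
      0    0    0    0    0    0    0
  b   0    1    1    1    1    1    1
  b   0    1    1    1    1    1    2
  c   0    1    1    1    1    1    2
  e   0    1    1    1    2    2    2
  e   0    1    1    1    2    3    3
LCS length = dp[5][6] = 3

3


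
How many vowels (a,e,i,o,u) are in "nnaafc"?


Input: nnaafc
Checking each character:
  'n' at position 0: consonant
  'n' at position 1: consonant
  'a' at position 2: vowel (running total: 1)
  'a' at position 3: vowel (running total: 2)
  'f' at position 4: consonant
  'c' at position 5: consonant
Total vowels: 2

2


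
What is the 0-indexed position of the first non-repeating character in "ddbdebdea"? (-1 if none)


Input: ddbdebdea
Character frequencies:
  'a': 1
  'b': 2
  'd': 4
  'e': 2
Scanning left to right for freq == 1:
  Position 0 ('d'): freq=4, skip
  Position 1 ('d'): freq=4, skip
  Position 2 ('b'): freq=2, skip
  Position 3 ('d'): freq=4, skip
  Position 4 ('e'): freq=2, skip
  Position 5 ('b'): freq=2, skip
  Position 6 ('d'): freq=4, skip
  Position 7 ('e'): freq=2, skip
  Position 8 ('a'): unique! => answer = 8

8


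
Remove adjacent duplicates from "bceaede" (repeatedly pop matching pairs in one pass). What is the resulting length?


Input: bceaede
Stack-based adjacent duplicate removal:
  Read 'b': push. Stack: b
  Read 'c': push. Stack: bc
  Read 'e': push. Stack: bce
  Read 'a': push. Stack: bcea
  Read 'e': push. Stack: bceae
  Read 'd': push. Stack: bceaed
  Read 'e': push. Stack: bceaede
Final stack: "bceaede" (length 7)

7


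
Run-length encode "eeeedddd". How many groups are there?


Input: eeeedddd
Scanning for consecutive runs:
  Group 1: 'e' x 4 (positions 0-3)
  Group 2: 'd' x 4 (positions 4-7)
Total groups: 2

2


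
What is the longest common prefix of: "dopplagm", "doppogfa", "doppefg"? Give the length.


Words: dopplagm, doppogfa, doppefg
  Position 0: all 'd' => match
  Position 1: all 'o' => match
  Position 2: all 'p' => match
  Position 3: all 'p' => match
  Position 4: ('l', 'o', 'e') => mismatch, stop
LCP = "dopp" (length 4)

4


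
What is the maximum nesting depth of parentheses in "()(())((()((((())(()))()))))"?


Input: "()(())((()((((())(()))()))))"
Tracking depth:
  Position 0 '(': depth becomes 1
  Position 1 ')': depth becomes 0
  Position 2 '(': depth becomes 1
  Position 3 '(': depth becomes 2
  Position 4 ')': depth becomes 1
  Position 5 ')': depth becomes 0
  Position 6 '(': depth becomes 1
  Position 7 '(': depth becomes 2
  Position 8 '(': depth becomes 3
  Position 9 ')': depth becomes 2
  Position 10 '(': depth becomes 3
  Position 11 '(': depth becomes 4
  Position 12 '(': depth becomes 5
  Position 13 '(': depth becomes 6
  Position 14 '(': depth becomes 7
  Position 15 ')': depth becomes 6
  Position 16 ')': depth becomes 5
  Position 17 '(': depth becomes 6
  Position 18 '(': depth becomes 7
  Position 19 ')': depth becomes 6
  Position 20 ')': depth becomes 5
  Position 21 ')': depth becomes 4
  Position 22 '(': depth becomes 5
  Position 23 ')': depth becomes 4
  Position 24 ')': depth becomes 3
  Position 25 ')': depth becomes 2
  Position 26 ')': depth becomes 1
  Position 27 ')': depth becomes 0
Maximum depth reached: 7

7


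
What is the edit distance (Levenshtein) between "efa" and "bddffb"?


Computing edit distance: "efa" -> "bddffb"
DP table:
           b    d    d    f    f    b
      0    1    2    3    4    5    6
  e   1    1    2    3    4    5    6
  f   2    2    2    3    3    4    5
  a   3    3    3    3    4    4    5
Edit distance = dp[3][6] = 5

5


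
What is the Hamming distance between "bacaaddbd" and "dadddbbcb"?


Comparing "bacaaddbd" and "dadddbbcb" position by position:
  Position 0: 'b' vs 'd' => differ
  Position 1: 'a' vs 'a' => same
  Position 2: 'c' vs 'd' => differ
  Position 3: 'a' vs 'd' => differ
  Position 4: 'a' vs 'd' => differ
  Position 5: 'd' vs 'b' => differ
  Position 6: 'd' vs 'b' => differ
  Position 7: 'b' vs 'c' => differ
  Position 8: 'd' vs 'b' => differ
Total differences (Hamming distance): 8

8


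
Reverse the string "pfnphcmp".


Input: pfnphcmp
Reading characters right to left:
  Position 7: 'p'
  Position 6: 'm'
  Position 5: 'c'
  Position 4: 'h'
  Position 3: 'p'
  Position 2: 'n'
  Position 1: 'f'
  Position 0: 'p'
Reversed: pmchpnfp

pmchpnfp


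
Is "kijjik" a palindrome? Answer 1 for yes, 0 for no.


Input: kijjik
Reversed: kijjik
  Compare pos 0 ('k') with pos 5 ('k'): match
  Compare pos 1 ('i') with pos 4 ('i'): match
  Compare pos 2 ('j') with pos 3 ('j'): match
Result: palindrome

1


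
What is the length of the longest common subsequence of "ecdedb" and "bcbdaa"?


LCS of "ecdedb" and "bcbdaa"
DP table:
           b    c    b    d    a    a
      0    0    0    0    0    0    0
  e   0    0    0    0    0    0    0
  c   0    0    1    1    1    1    1
  d   0    0    1    1    2    2    2
  e   0    0    1    1    2    2    2
  d   0    0    1    1    2    2    2
  b   0    1    1    2    2    2    2
LCS length = dp[6][6] = 2

2


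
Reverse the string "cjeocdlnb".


Input: cjeocdlnb
Reading characters right to left:
  Position 8: 'b'
  Position 7: 'n'
  Position 6: 'l'
  Position 5: 'd'
  Position 4: 'c'
  Position 3: 'o'
  Position 2: 'e'
  Position 1: 'j'
  Position 0: 'c'
Reversed: bnldcoejc

bnldcoejc


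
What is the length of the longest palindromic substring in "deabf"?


Input: "deabf"
Checking substrings for palindromes:
  No multi-char palindromic substrings found
Longest palindromic substring: "d" with length 1

1


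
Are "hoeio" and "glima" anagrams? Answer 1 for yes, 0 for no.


Strings: "hoeio", "glima"
Sorted first:  ehioo
Sorted second: agilm
Differ at position 0: 'e' vs 'a' => not anagrams

0


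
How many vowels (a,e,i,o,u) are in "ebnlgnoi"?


Input: ebnlgnoi
Checking each character:
  'e' at position 0: vowel (running total: 1)
  'b' at position 1: consonant
  'n' at position 2: consonant
  'l' at position 3: consonant
  'g' at position 4: consonant
  'n' at position 5: consonant
  'o' at position 6: vowel (running total: 2)
  'i' at position 7: vowel (running total: 3)
Total vowels: 3

3


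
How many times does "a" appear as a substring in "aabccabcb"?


Searching for "a" in "aabccabcb"
Scanning each position:
  Position 0: "a" => MATCH
  Position 1: "a" => MATCH
  Position 2: "b" => no
  Position 3: "c" => no
  Position 4: "c" => no
  Position 5: "a" => MATCH
  Position 6: "b" => no
  Position 7: "c" => no
  Position 8: "b" => no
Total occurrences: 3

3


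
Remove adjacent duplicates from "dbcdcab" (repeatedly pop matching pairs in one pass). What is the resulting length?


Input: dbcdcab
Stack-based adjacent duplicate removal:
  Read 'd': push. Stack: d
  Read 'b': push. Stack: db
  Read 'c': push. Stack: dbc
  Read 'd': push. Stack: dbcd
  Read 'c': push. Stack: dbcdc
  Read 'a': push. Stack: dbcdca
  Read 'b': push. Stack: dbcdcab
Final stack: "dbcdcab" (length 7)

7


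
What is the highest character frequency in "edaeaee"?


Input: edaeaee
Character counts:
  'a': 2
  'd': 1
  'e': 4
Maximum frequency: 4

4


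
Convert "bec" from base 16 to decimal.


Input: "bec" in base 16
Positional expansion:
  Digit 'b' (value 11) x 16^2 = 2816
  Digit 'e' (value 14) x 16^1 = 224
  Digit 'c' (value 12) x 16^0 = 12
Sum = 3052

3052


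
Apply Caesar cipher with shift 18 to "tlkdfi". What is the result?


Caesar cipher: shift "tlkdfi" by 18
  't' (pos 19) + 18 = pos 11 = 'l'
  'l' (pos 11) + 18 = pos 3 = 'd'
  'k' (pos 10) + 18 = pos 2 = 'c'
  'd' (pos 3) + 18 = pos 21 = 'v'
  'f' (pos 5) + 18 = pos 23 = 'x'
  'i' (pos 8) + 18 = pos 0 = 'a'
Result: ldcvxa

ldcvxa


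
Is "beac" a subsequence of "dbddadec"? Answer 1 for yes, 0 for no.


Check if "beac" is a subsequence of "dbddadec"
Greedy scan:
  Position 0 ('d'): no match needed
  Position 1 ('b'): matches sub[0] = 'b'
  Position 2 ('d'): no match needed
  Position 3 ('d'): no match needed
  Position 4 ('a'): no match needed
  Position 5 ('d'): no match needed
  Position 6 ('e'): matches sub[1] = 'e'
  Position 7 ('c'): no match needed
Only matched 2/4 characters => not a subsequence

0


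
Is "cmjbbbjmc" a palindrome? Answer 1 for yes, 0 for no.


Input: cmjbbbjmc
Reversed: cmjbbbjmc
  Compare pos 0 ('c') with pos 8 ('c'): match
  Compare pos 1 ('m') with pos 7 ('m'): match
  Compare pos 2 ('j') with pos 6 ('j'): match
  Compare pos 3 ('b') with pos 5 ('b'): match
Result: palindrome

1


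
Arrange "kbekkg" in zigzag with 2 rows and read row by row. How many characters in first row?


Zigzag "kbekkg" into 2 rows:
Placing characters:
  'k' => row 0
  'b' => row 1
  'e' => row 0
  'k' => row 1
  'k' => row 0
  'g' => row 1
Rows:
  Row 0: "kek"
  Row 1: "bkg"
First row length: 3

3


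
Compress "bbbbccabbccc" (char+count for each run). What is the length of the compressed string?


Input: bbbbccabbccc
Runs:
  'b' x 4 => "b4"
  'c' x 2 => "c2"
  'a' x 1 => "a1"
  'b' x 2 => "b2"
  'c' x 3 => "c3"
Compressed: "b4c2a1b2c3"
Compressed length: 10

10


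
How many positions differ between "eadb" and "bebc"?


Comparing "eadb" and "bebc" position by position:
  Position 0: 'e' vs 'b' => DIFFER
  Position 1: 'a' vs 'e' => DIFFER
  Position 2: 'd' vs 'b' => DIFFER
  Position 3: 'b' vs 'c' => DIFFER
Positions that differ: 4

4


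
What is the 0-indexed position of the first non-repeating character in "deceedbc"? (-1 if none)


Input: deceedbc
Character frequencies:
  'b': 1
  'c': 2
  'd': 2
  'e': 3
Scanning left to right for freq == 1:
  Position 0 ('d'): freq=2, skip
  Position 1 ('e'): freq=3, skip
  Position 2 ('c'): freq=2, skip
  Position 3 ('e'): freq=3, skip
  Position 4 ('e'): freq=3, skip
  Position 5 ('d'): freq=2, skip
  Position 6 ('b'): unique! => answer = 6

6


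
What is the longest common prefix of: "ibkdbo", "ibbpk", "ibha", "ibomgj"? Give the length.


Words: ibkdbo, ibbpk, ibha, ibomgj
  Position 0: all 'i' => match
  Position 1: all 'b' => match
  Position 2: ('k', 'b', 'h', 'o') => mismatch, stop
LCP = "ib" (length 2)

2


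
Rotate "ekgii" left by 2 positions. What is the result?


Input: "ekgii", rotate left by 2
First 2 characters: "ek"
Remaining characters: "gii"
Concatenate remaining + first: "gii" + "ek" = "giiek"

giiek


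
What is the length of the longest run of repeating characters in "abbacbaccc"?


Input: "abbacbaccc"
Scanning for longest run:
  Position 1 ('b'): new char, reset run to 1
  Position 2 ('b'): continues run of 'b', length=2
  Position 3 ('a'): new char, reset run to 1
  Position 4 ('c'): new char, reset run to 1
  Position 5 ('b'): new char, reset run to 1
  Position 6 ('a'): new char, reset run to 1
  Position 7 ('c'): new char, reset run to 1
  Position 8 ('c'): continues run of 'c', length=2
  Position 9 ('c'): continues run of 'c', length=3
Longest run: 'c' with length 3

3


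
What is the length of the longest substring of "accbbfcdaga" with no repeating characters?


Input: "accbbfcdaga"
Sliding window (track last position of each char):
  Position 0 ('a'): window [0,0] length 1 -- new best
  Position 1 ('c'): window [0,1] length 2 -- new best
  Position 2 ('c'): repeat (last at 1), move window start to 2
  Position 2 ('c'): window [2,2] length 1
  Position 3 ('b'): window [2,3] length 2
  Position 4 ('b'): repeat (last at 3), move window start to 4
  Position 4 ('b'): window [4,4] length 1
  Position 5 ('f'): window [4,5] length 2
  Position 6 ('c'): window [4,6] length 3 -- new best
  Position 7 ('d'): window [4,7] length 4 -- new best
  Position 8 ('a'): window [4,8] length 5 -- new best
  Position 9 ('g'): window [4,9] length 6 -- new best
  Position 10 ('a'): repeat (last at 8), move window start to 9
  Position 10 ('a'): window [9,10] length 2
Longest substring with no repeats: "bfcdag" with length 6

6


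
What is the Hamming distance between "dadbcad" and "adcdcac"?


Comparing "dadbcad" and "adcdcac" position by position:
  Position 0: 'd' vs 'a' => differ
  Position 1: 'a' vs 'd' => differ
  Position 2: 'd' vs 'c' => differ
  Position 3: 'b' vs 'd' => differ
  Position 4: 'c' vs 'c' => same
  Position 5: 'a' vs 'a' => same
  Position 6: 'd' vs 'c' => differ
Total differences (Hamming distance): 5

5


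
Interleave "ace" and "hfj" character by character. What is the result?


Interleaving "ace" and "hfj":
  Position 0: 'a' from first, 'h' from second => "ah"
  Position 1: 'c' from first, 'f' from second => "cf"
  Position 2: 'e' from first, 'j' from second => "ej"
Result: ahcfej

ahcfej


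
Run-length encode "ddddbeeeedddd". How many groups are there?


Input: ddddbeeeedddd
Scanning for consecutive runs:
  Group 1: 'd' x 4 (positions 0-3)
  Group 2: 'b' x 1 (positions 4-4)
  Group 3: 'e' x 4 (positions 5-8)
  Group 4: 'd' x 4 (positions 9-12)
Total groups: 4

4


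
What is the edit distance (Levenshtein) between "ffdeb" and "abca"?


Computing edit distance: "ffdeb" -> "abca"
DP table:
           a    b    c    a
      0    1    2    3    4
  f   1    1    2    3    4
  f   2    2    2    3    4
  d   3    3    3    3    4
  e   4    4    4    4    4
  b   5    5    4    5    5
Edit distance = dp[5][4] = 5

5


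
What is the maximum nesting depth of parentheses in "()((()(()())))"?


Input: "()((()(()())))"
Tracking depth:
  Position 0 '(': depth becomes 1
  Position 1 ')': depth becomes 0
  Position 2 '(': depth becomes 1
  Position 3 '(': depth becomes 2
  Position 4 '(': depth becomes 3
  Position 5 ')': depth becomes 2
  Position 6 '(': depth becomes 3
  Position 7 '(': depth becomes 4
  Position 8 ')': depth becomes 3
  Position 9 '(': depth becomes 4
  Position 10 ')': depth becomes 3
  Position 11 ')': depth becomes 2
  Position 12 ')': depth becomes 1
  Position 13 ')': depth becomes 0
Maximum depth reached: 4

4


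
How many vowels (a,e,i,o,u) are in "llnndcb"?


Input: llnndcb
Checking each character:
  'l' at position 0: consonant
  'l' at position 1: consonant
  'n' at position 2: consonant
  'n' at position 3: consonant
  'd' at position 4: consonant
  'c' at position 5: consonant
  'b' at position 6: consonant
Total vowels: 0

0


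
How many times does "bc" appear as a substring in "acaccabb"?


Searching for "bc" in "acaccabb"
Scanning each position:
  Position 0: "ac" => no
  Position 1: "ca" => no
  Position 2: "ac" => no
  Position 3: "cc" => no
  Position 4: "ca" => no
  Position 5: "ab" => no
  Position 6: "bb" => no
Total occurrences: 0

0


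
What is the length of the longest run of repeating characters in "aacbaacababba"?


Input: "aacbaacababba"
Scanning for longest run:
  Position 1 ('a'): continues run of 'a', length=2
  Position 2 ('c'): new char, reset run to 1
  Position 3 ('b'): new char, reset run to 1
  Position 4 ('a'): new char, reset run to 1
  Position 5 ('a'): continues run of 'a', length=2
  Position 6 ('c'): new char, reset run to 1
  Position 7 ('a'): new char, reset run to 1
  Position 8 ('b'): new char, reset run to 1
  Position 9 ('a'): new char, reset run to 1
  Position 10 ('b'): new char, reset run to 1
  Position 11 ('b'): continues run of 'b', length=2
  Position 12 ('a'): new char, reset run to 1
Longest run: 'a' with length 2

2


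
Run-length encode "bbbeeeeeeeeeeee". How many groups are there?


Input: bbbeeeeeeeeeeee
Scanning for consecutive runs:
  Group 1: 'b' x 3 (positions 0-2)
  Group 2: 'e' x 12 (positions 3-14)
Total groups: 2

2


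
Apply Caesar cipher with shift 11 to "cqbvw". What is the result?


Caesar cipher: shift "cqbvw" by 11
  'c' (pos 2) + 11 = pos 13 = 'n'
  'q' (pos 16) + 11 = pos 1 = 'b'
  'b' (pos 1) + 11 = pos 12 = 'm'
  'v' (pos 21) + 11 = pos 6 = 'g'
  'w' (pos 22) + 11 = pos 7 = 'h'
Result: nbmgh

nbmgh


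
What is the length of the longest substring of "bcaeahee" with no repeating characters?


Input: "bcaeahee"
Sliding window (track last position of each char):
  Position 0 ('b'): window [0,0] length 1 -- new best
  Position 1 ('c'): window [0,1] length 2 -- new best
  Position 2 ('a'): window [0,2] length 3 -- new best
  Position 3 ('e'): window [0,3] length 4 -- new best
  Position 4 ('a'): repeat (last at 2), move window start to 3
  Position 4 ('a'): window [3,4] length 2
  Position 5 ('h'): window [3,5] length 3
  Position 6 ('e'): repeat (last at 3), move window start to 4
  Position 6 ('e'): window [4,6] length 3
  Position 7 ('e'): repeat (last at 6), move window start to 7
  Position 7 ('e'): window [7,7] length 1
Longest substring with no repeats: "bcae" with length 4

4


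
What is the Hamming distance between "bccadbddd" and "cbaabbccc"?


Comparing "bccadbddd" and "cbaabbccc" position by position:
  Position 0: 'b' vs 'c' => differ
  Position 1: 'c' vs 'b' => differ
  Position 2: 'c' vs 'a' => differ
  Position 3: 'a' vs 'a' => same
  Position 4: 'd' vs 'b' => differ
  Position 5: 'b' vs 'b' => same
  Position 6: 'd' vs 'c' => differ
  Position 7: 'd' vs 'c' => differ
  Position 8: 'd' vs 'c' => differ
Total differences (Hamming distance): 7

7


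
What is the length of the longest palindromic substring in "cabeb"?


Input: "cabeb"
Checking substrings for palindromes:
  [2:5] "beb" (len 3) => palindrome
Longest palindromic substring: "beb" with length 3

3


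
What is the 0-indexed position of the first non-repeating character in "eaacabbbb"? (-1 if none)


Input: eaacabbbb
Character frequencies:
  'a': 3
  'b': 4
  'c': 1
  'e': 1
Scanning left to right for freq == 1:
  Position 0 ('e'): unique! => answer = 0

0


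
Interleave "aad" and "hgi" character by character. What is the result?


Interleaving "aad" and "hgi":
  Position 0: 'a' from first, 'h' from second => "ah"
  Position 1: 'a' from first, 'g' from second => "ag"
  Position 2: 'd' from first, 'i' from second => "di"
Result: ahagdi

ahagdi


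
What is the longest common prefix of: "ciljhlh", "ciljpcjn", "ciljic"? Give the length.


Words: ciljhlh, ciljpcjn, ciljic
  Position 0: all 'c' => match
  Position 1: all 'i' => match
  Position 2: all 'l' => match
  Position 3: all 'j' => match
  Position 4: ('h', 'p', 'i') => mismatch, stop
LCP = "cilj" (length 4)

4


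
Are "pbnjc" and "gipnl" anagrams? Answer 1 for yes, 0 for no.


Strings: "pbnjc", "gipnl"
Sorted first:  bcjnp
Sorted second: gilnp
Differ at position 0: 'b' vs 'g' => not anagrams

0


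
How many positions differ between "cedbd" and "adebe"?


Comparing "cedbd" and "adebe" position by position:
  Position 0: 'c' vs 'a' => DIFFER
  Position 1: 'e' vs 'd' => DIFFER
  Position 2: 'd' vs 'e' => DIFFER
  Position 3: 'b' vs 'b' => same
  Position 4: 'd' vs 'e' => DIFFER
Positions that differ: 4

4


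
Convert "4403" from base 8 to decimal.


Input: "4403" in base 8
Positional expansion:
  Digit '4' (value 4) x 8^3 = 2048
  Digit '4' (value 4) x 8^2 = 256
  Digit '0' (value 0) x 8^1 = 0
  Digit '3' (value 3) x 8^0 = 3
Sum = 2307

2307


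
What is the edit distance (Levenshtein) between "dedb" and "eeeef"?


Computing edit distance: "dedb" -> "eeeef"
DP table:
           e    e    e    e    f
      0    1    2    3    4    5
  d   1    1    2    3    4    5
  e   2    1    1    2    3    4
  d   3    2    2    2    3    4
  b   4    3    3    3    3    4
Edit distance = dp[4][5] = 4

4


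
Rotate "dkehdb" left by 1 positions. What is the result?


Input: "dkehdb", rotate left by 1
First 1 characters: "d"
Remaining characters: "kehdb"
Concatenate remaining + first: "kehdb" + "d" = "kehdbd"

kehdbd


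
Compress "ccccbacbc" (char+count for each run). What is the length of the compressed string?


Input: ccccbacbc
Runs:
  'c' x 4 => "c4"
  'b' x 1 => "b1"
  'a' x 1 => "a1"
  'c' x 1 => "c1"
  'b' x 1 => "b1"
  'c' x 1 => "c1"
Compressed: "c4b1a1c1b1c1"
Compressed length: 12

12


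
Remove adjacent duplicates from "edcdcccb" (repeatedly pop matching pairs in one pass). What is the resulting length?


Input: edcdcccb
Stack-based adjacent duplicate removal:
  Read 'e': push. Stack: e
  Read 'd': push. Stack: ed
  Read 'c': push. Stack: edc
  Read 'd': push. Stack: edcd
  Read 'c': push. Stack: edcdc
  Read 'c': matches stack top 'c' => pop. Stack: edcd
  Read 'c': push. Stack: edcdc
  Read 'b': push. Stack: edcdcb
Final stack: "edcdcb" (length 6)

6


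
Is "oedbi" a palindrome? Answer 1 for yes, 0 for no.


Input: oedbi
Reversed: ibdeo
  Compare pos 0 ('o') with pos 4 ('i'): MISMATCH
  Compare pos 1 ('e') with pos 3 ('b'): MISMATCH
Result: not a palindrome

0


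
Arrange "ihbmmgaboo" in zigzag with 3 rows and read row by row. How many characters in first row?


Zigzag "ihbmmgaboo" into 3 rows:
Placing characters:
  'i' => row 0
  'h' => row 1
  'b' => row 2
  'm' => row 1
  'm' => row 0
  'g' => row 1
  'a' => row 2
  'b' => row 1
  'o' => row 0
  'o' => row 1
Rows:
  Row 0: "imo"
  Row 1: "hmgbo"
  Row 2: "ba"
First row length: 3

3


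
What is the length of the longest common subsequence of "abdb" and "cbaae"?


LCS of "abdb" and "cbaae"
DP table:
           c    b    a    a    e
      0    0    0    0    0    0
  a   0    0    0    1    1    1
  b   0    0    1    1    1    1
  d   0    0    1    1    1    1
  b   0    0    1    1    1    1
LCS length = dp[4][5] = 1

1


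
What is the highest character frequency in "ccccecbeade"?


Input: ccccecbeade
Character counts:
  'a': 1
  'b': 1
  'c': 5
  'd': 1
  'e': 3
Maximum frequency: 5

5


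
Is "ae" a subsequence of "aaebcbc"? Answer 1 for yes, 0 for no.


Check if "ae" is a subsequence of "aaebcbc"
Greedy scan:
  Position 0 ('a'): matches sub[0] = 'a'
  Position 1 ('a'): no match needed
  Position 2 ('e'): matches sub[1] = 'e'
  Position 3 ('b'): no match needed
  Position 4 ('c'): no match needed
  Position 5 ('b'): no match needed
  Position 6 ('c'): no match needed
All 2 characters matched => is a subsequence

1


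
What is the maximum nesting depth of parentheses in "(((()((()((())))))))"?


Input: "(((()((()((())))))))"
Tracking depth:
  Position 0 '(': depth becomes 1
  Position 1 '(': depth becomes 2
  Position 2 '(': depth becomes 3
  Position 3 '(': depth becomes 4
  Position 4 ')': depth becomes 3
  Position 5 '(': depth becomes 4
  Position 6 '(': depth becomes 5
  Position 7 '(': depth becomes 6
  Position 8 ')': depth becomes 5
  Position 9 '(': depth becomes 6
  Position 10 '(': depth becomes 7
  Position 11 '(': depth becomes 8
  Position 12 ')': depth becomes 7
  Position 13 ')': depth becomes 6
  Position 14 ')': depth becomes 5
  Position 15 ')': depth becomes 4
  Position 16 ')': depth becomes 3
  Position 17 ')': depth becomes 2
  Position 18 ')': depth becomes 1
  Position 19 ')': depth becomes 0
Maximum depth reached: 8

8


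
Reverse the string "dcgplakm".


Input: dcgplakm
Reading characters right to left:
  Position 7: 'm'
  Position 6: 'k'
  Position 5: 'a'
  Position 4: 'l'
  Position 3: 'p'
  Position 2: 'g'
  Position 1: 'c'
  Position 0: 'd'
Reversed: mkalpgcd

mkalpgcd


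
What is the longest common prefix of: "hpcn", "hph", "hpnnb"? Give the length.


Words: hpcn, hph, hpnnb
  Position 0: all 'h' => match
  Position 1: all 'p' => match
  Position 2: ('c', 'h', 'n') => mismatch, stop
LCP = "hp" (length 2)

2


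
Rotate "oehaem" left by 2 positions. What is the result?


Input: "oehaem", rotate left by 2
First 2 characters: "oe"
Remaining characters: "haem"
Concatenate remaining + first: "haem" + "oe" = "haemoe"

haemoe


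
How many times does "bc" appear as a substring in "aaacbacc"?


Searching for "bc" in "aaacbacc"
Scanning each position:
  Position 0: "aa" => no
  Position 1: "aa" => no
  Position 2: "ac" => no
  Position 3: "cb" => no
  Position 4: "ba" => no
  Position 5: "ac" => no
  Position 6: "cc" => no
Total occurrences: 0

0


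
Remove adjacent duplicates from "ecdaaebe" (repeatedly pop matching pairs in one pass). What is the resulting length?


Input: ecdaaebe
Stack-based adjacent duplicate removal:
  Read 'e': push. Stack: e
  Read 'c': push. Stack: ec
  Read 'd': push. Stack: ecd
  Read 'a': push. Stack: ecda
  Read 'a': matches stack top 'a' => pop. Stack: ecd
  Read 'e': push. Stack: ecde
  Read 'b': push. Stack: ecdeb
  Read 'e': push. Stack: ecdebe
Final stack: "ecdebe" (length 6)

6


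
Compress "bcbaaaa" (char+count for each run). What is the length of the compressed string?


Input: bcbaaaa
Runs:
  'b' x 1 => "b1"
  'c' x 1 => "c1"
  'b' x 1 => "b1"
  'a' x 4 => "a4"
Compressed: "b1c1b1a4"
Compressed length: 8

8


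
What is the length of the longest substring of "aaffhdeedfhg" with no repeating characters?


Input: "aaffhdeedfhg"
Sliding window (track last position of each char):
  Position 0 ('a'): window [0,0] length 1 -- new best
  Position 1 ('a'): repeat (last at 0), move window start to 1
  Position 1 ('a'): window [1,1] length 1
  Position 2 ('f'): window [1,2] length 2 -- new best
  Position 3 ('f'): repeat (last at 2), move window start to 3
  Position 3 ('f'): window [3,3] length 1
  Position 4 ('h'): window [3,4] length 2
  Position 5 ('d'): window [3,5] length 3 -- new best
  Position 6 ('e'): window [3,6] length 4 -- new best
  Position 7 ('e'): repeat (last at 6), move window start to 7
  Position 7 ('e'): window [7,7] length 1
  Position 8 ('d'): window [7,8] length 2
  Position 9 ('f'): window [7,9] length 3
  Position 10 ('h'): window [7,10] length 4
  Position 11 ('g'): window [7,11] length 5 -- new best
Longest substring with no repeats: "edfhg" with length 5

5


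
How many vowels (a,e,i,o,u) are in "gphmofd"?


Input: gphmofd
Checking each character:
  'g' at position 0: consonant
  'p' at position 1: consonant
  'h' at position 2: consonant
  'm' at position 3: consonant
  'o' at position 4: vowel (running total: 1)
  'f' at position 5: consonant
  'd' at position 6: consonant
Total vowels: 1

1


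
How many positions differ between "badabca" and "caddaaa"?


Comparing "badabca" and "caddaaa" position by position:
  Position 0: 'b' vs 'c' => DIFFER
  Position 1: 'a' vs 'a' => same
  Position 2: 'd' vs 'd' => same
  Position 3: 'a' vs 'd' => DIFFER
  Position 4: 'b' vs 'a' => DIFFER
  Position 5: 'c' vs 'a' => DIFFER
  Position 6: 'a' vs 'a' => same
Positions that differ: 4

4


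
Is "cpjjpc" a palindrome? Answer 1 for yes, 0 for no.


Input: cpjjpc
Reversed: cpjjpc
  Compare pos 0 ('c') with pos 5 ('c'): match
  Compare pos 1 ('p') with pos 4 ('p'): match
  Compare pos 2 ('j') with pos 3 ('j'): match
Result: palindrome

1


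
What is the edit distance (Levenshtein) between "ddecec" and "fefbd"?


Computing edit distance: "ddecec" -> "fefbd"
DP table:
           f    e    f    b    d
      0    1    2    3    4    5
  d   1    1    2    3    4    4
  d   2    2    2    3    4    4
  e   3    3    2    3    4    5
  c   4    4    3    3    4    5
  e   5    5    4    4    4    5
  c   6    6    5    5    5    5
Edit distance = dp[6][5] = 5

5


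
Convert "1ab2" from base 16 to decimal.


Input: "1ab2" in base 16
Positional expansion:
  Digit '1' (value 1) x 16^3 = 4096
  Digit 'a' (value 10) x 16^2 = 2560
  Digit 'b' (value 11) x 16^1 = 176
  Digit '2' (value 2) x 16^0 = 2
Sum = 6834

6834


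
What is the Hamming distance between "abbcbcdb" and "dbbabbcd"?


Comparing "abbcbcdb" and "dbbabbcd" position by position:
  Position 0: 'a' vs 'd' => differ
  Position 1: 'b' vs 'b' => same
  Position 2: 'b' vs 'b' => same
  Position 3: 'c' vs 'a' => differ
  Position 4: 'b' vs 'b' => same
  Position 5: 'c' vs 'b' => differ
  Position 6: 'd' vs 'c' => differ
  Position 7: 'b' vs 'd' => differ
Total differences (Hamming distance): 5

5


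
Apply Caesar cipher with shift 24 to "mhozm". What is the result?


Caesar cipher: shift "mhozm" by 24
  'm' (pos 12) + 24 = pos 10 = 'k'
  'h' (pos 7) + 24 = pos 5 = 'f'
  'o' (pos 14) + 24 = pos 12 = 'm'
  'z' (pos 25) + 24 = pos 23 = 'x'
  'm' (pos 12) + 24 = pos 10 = 'k'
Result: kfmxk

kfmxk


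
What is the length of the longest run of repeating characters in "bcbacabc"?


Input: "bcbacabc"
Scanning for longest run:
  Position 1 ('c'): new char, reset run to 1
  Position 2 ('b'): new char, reset run to 1
  Position 3 ('a'): new char, reset run to 1
  Position 4 ('c'): new char, reset run to 1
  Position 5 ('a'): new char, reset run to 1
  Position 6 ('b'): new char, reset run to 1
  Position 7 ('c'): new char, reset run to 1
Longest run: 'b' with length 1

1


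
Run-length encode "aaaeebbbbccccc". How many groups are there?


Input: aaaeebbbbccccc
Scanning for consecutive runs:
  Group 1: 'a' x 3 (positions 0-2)
  Group 2: 'e' x 2 (positions 3-4)
  Group 3: 'b' x 4 (positions 5-8)
  Group 4: 'c' x 5 (positions 9-13)
Total groups: 4

4


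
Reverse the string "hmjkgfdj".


Input: hmjkgfdj
Reading characters right to left:
  Position 7: 'j'
  Position 6: 'd'
  Position 5: 'f'
  Position 4: 'g'
  Position 3: 'k'
  Position 2: 'j'
  Position 1: 'm'
  Position 0: 'h'
Reversed: jdfgkjmh

jdfgkjmh


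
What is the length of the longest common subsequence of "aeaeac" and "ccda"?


LCS of "aeaeac" and "ccda"
DP table:
           c    c    d    a
      0    0    0    0    0
  a   0    0    0    0    1
  e   0    0    0    0    1
  a   0    0    0    0    1
  e   0    0    0    0    1
  a   0    0    0    0    1
  c   0    1    1    1    1
LCS length = dp[6][4] = 1

1


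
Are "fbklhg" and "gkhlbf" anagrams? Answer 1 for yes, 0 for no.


Strings: "fbklhg", "gkhlbf"
Sorted first:  bfghkl
Sorted second: bfghkl
Sorted forms match => anagrams

1


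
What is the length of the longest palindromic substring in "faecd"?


Input: "faecd"
Checking substrings for palindromes:
  No multi-char palindromic substrings found
Longest palindromic substring: "f" with length 1

1


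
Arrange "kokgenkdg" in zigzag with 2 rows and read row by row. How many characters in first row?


Zigzag "kokgenkdg" into 2 rows:
Placing characters:
  'k' => row 0
  'o' => row 1
  'k' => row 0
  'g' => row 1
  'e' => row 0
  'n' => row 1
  'k' => row 0
  'd' => row 1
  'g' => row 0
Rows:
  Row 0: "kkekg"
  Row 1: "ognd"
First row length: 5

5


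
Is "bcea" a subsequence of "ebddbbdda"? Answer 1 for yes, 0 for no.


Check if "bcea" is a subsequence of "ebddbbdda"
Greedy scan:
  Position 0 ('e'): no match needed
  Position 1 ('b'): matches sub[0] = 'b'
  Position 2 ('d'): no match needed
  Position 3 ('d'): no match needed
  Position 4 ('b'): no match needed
  Position 5 ('b'): no match needed
  Position 6 ('d'): no match needed
  Position 7 ('d'): no match needed
  Position 8 ('a'): no match needed
Only matched 1/4 characters => not a subsequence

0


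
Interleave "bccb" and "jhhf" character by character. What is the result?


Interleaving "bccb" and "jhhf":
  Position 0: 'b' from first, 'j' from second => "bj"
  Position 1: 'c' from first, 'h' from second => "ch"
  Position 2: 'c' from first, 'h' from second => "ch"
  Position 3: 'b' from first, 'f' from second => "bf"
Result: bjchchbf

bjchchbf


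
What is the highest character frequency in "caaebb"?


Input: caaebb
Character counts:
  'a': 2
  'b': 2
  'c': 1
  'e': 1
Maximum frequency: 2

2


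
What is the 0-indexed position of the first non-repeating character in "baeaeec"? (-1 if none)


Input: baeaeec
Character frequencies:
  'a': 2
  'b': 1
  'c': 1
  'e': 3
Scanning left to right for freq == 1:
  Position 0 ('b'): unique! => answer = 0

0


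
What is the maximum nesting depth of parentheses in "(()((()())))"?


Input: "(()((()())))"
Tracking depth:
  Position 0 '(': depth becomes 1
  Position 1 '(': depth becomes 2
  Position 2 ')': depth becomes 1
  Position 3 '(': depth becomes 2
  Position 4 '(': depth becomes 3
  Position 5 '(': depth becomes 4
  Position 6 ')': depth becomes 3
  Position 7 '(': depth becomes 4
  Position 8 ')': depth becomes 3
  Position 9 ')': depth becomes 2
  Position 10 ')': depth becomes 1
  Position 11 ')': depth becomes 0
Maximum depth reached: 4

4


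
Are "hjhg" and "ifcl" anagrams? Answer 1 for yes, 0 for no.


Strings: "hjhg", "ifcl"
Sorted first:  ghhj
Sorted second: cfil
Differ at position 0: 'g' vs 'c' => not anagrams

0


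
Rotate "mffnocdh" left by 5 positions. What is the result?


Input: "mffnocdh", rotate left by 5
First 5 characters: "mffno"
Remaining characters: "cdh"
Concatenate remaining + first: "cdh" + "mffno" = "cdhmffno"

cdhmffno


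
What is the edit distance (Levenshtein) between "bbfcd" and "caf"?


Computing edit distance: "bbfcd" -> "caf"
DP table:
           c    a    f
      0    1    2    3
  b   1    1    2    3
  b   2    2    2    3
  f   3    3    3    2
  c   4    3    4    3
  d   5    4    4    4
Edit distance = dp[5][3] = 4

4


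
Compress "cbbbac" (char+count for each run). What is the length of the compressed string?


Input: cbbbac
Runs:
  'c' x 1 => "c1"
  'b' x 3 => "b3"
  'a' x 1 => "a1"
  'c' x 1 => "c1"
Compressed: "c1b3a1c1"
Compressed length: 8

8


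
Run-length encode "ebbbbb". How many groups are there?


Input: ebbbbb
Scanning for consecutive runs:
  Group 1: 'e' x 1 (positions 0-0)
  Group 2: 'b' x 5 (positions 1-5)
Total groups: 2

2


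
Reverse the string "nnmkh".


Input: nnmkh
Reading characters right to left:
  Position 4: 'h'
  Position 3: 'k'
  Position 2: 'm'
  Position 1: 'n'
  Position 0: 'n'
Reversed: hkmnn

hkmnn


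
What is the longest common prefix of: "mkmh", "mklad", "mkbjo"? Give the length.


Words: mkmh, mklad, mkbjo
  Position 0: all 'm' => match
  Position 1: all 'k' => match
  Position 2: ('m', 'l', 'b') => mismatch, stop
LCP = "mk" (length 2)

2


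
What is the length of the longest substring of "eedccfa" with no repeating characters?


Input: "eedccfa"
Sliding window (track last position of each char):
  Position 0 ('e'): window [0,0] length 1 -- new best
  Position 1 ('e'): repeat (last at 0), move window start to 1
  Position 1 ('e'): window [1,1] length 1
  Position 2 ('d'): window [1,2] length 2 -- new best
  Position 3 ('c'): window [1,3] length 3 -- new best
  Position 4 ('c'): repeat (last at 3), move window start to 4
  Position 4 ('c'): window [4,4] length 1
  Position 5 ('f'): window [4,5] length 2
  Position 6 ('a'): window [4,6] length 3
Longest substring with no repeats: "edc" with length 3

3


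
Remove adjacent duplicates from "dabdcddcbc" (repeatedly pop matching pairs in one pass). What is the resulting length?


Input: dabdcddcbc
Stack-based adjacent duplicate removal:
  Read 'd': push. Stack: d
  Read 'a': push. Stack: da
  Read 'b': push. Stack: dab
  Read 'd': push. Stack: dabd
  Read 'c': push. Stack: dabdc
  Read 'd': push. Stack: dabdcd
  Read 'd': matches stack top 'd' => pop. Stack: dabdc
  Read 'c': matches stack top 'c' => pop. Stack: dabd
  Read 'b': push. Stack: dabdb
  Read 'c': push. Stack: dabdbc
Final stack: "dabdbc" (length 6)

6


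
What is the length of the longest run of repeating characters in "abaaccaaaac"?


Input: "abaaccaaaac"
Scanning for longest run:
  Position 1 ('b'): new char, reset run to 1
  Position 2 ('a'): new char, reset run to 1
  Position 3 ('a'): continues run of 'a', length=2
  Position 4 ('c'): new char, reset run to 1
  Position 5 ('c'): continues run of 'c', length=2
  Position 6 ('a'): new char, reset run to 1
  Position 7 ('a'): continues run of 'a', length=2
  Position 8 ('a'): continues run of 'a', length=3
  Position 9 ('a'): continues run of 'a', length=4
  Position 10 ('c'): new char, reset run to 1
Longest run: 'a' with length 4

4


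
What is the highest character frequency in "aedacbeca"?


Input: aedacbeca
Character counts:
  'a': 3
  'b': 1
  'c': 2
  'd': 1
  'e': 2
Maximum frequency: 3

3


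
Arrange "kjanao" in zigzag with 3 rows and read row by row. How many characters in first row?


Zigzag "kjanao" into 3 rows:
Placing characters:
  'k' => row 0
  'j' => row 1
  'a' => row 2
  'n' => row 1
  'a' => row 0
  'o' => row 1
Rows:
  Row 0: "ka"
  Row 1: "jno"
  Row 2: "a"
First row length: 2

2


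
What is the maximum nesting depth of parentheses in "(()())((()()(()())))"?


Input: "(()())((()()(()())))"
Tracking depth:
  Position 0 '(': depth becomes 1
  Position 1 '(': depth becomes 2
  Position 2 ')': depth becomes 1
  Position 3 '(': depth becomes 2
  Position 4 ')': depth becomes 1
  Position 5 ')': depth becomes 0
  Position 6 '(': depth becomes 1
  Position 7 '(': depth becomes 2
  Position 8 '(': depth becomes 3
  Position 9 ')': depth becomes 2
  Position 10 '(': depth becomes 3
  Position 11 ')': depth becomes 2
  Position 12 '(': depth becomes 3
  Position 13 '(': depth becomes 4
  Position 14 ')': depth becomes 3
  Position 15 '(': depth becomes 4
  Position 16 ')': depth becomes 3
  Position 17 ')': depth becomes 2
  Position 18 ')': depth becomes 1
  Position 19 ')': depth becomes 0
Maximum depth reached: 4

4


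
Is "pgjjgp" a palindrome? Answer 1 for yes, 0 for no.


Input: pgjjgp
Reversed: pgjjgp
  Compare pos 0 ('p') with pos 5 ('p'): match
  Compare pos 1 ('g') with pos 4 ('g'): match
  Compare pos 2 ('j') with pos 3 ('j'): match
Result: palindrome

1
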